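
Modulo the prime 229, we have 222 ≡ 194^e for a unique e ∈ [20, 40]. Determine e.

35

Compute 194^20 mod 229 = 91, then multiply by 194 repeatedly:
  194^20=91  194^21=21  194^22=181  194^23=77  194^24=53
  194^25=206  194^26=118  194^27=221  194^28=51  194^29=47
  194^30=187  194^31=96  194^32=75  194^33=123  194^34=46
  194^35=222
Found 222 at exponent 35.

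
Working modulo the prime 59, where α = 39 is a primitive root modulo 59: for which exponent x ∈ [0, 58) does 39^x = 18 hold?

9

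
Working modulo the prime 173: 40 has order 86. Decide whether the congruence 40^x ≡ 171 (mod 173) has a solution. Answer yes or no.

no

171 ∈ ⟨40⟩ iff 171^86 ≡ 1 (mod 173), since |⟨40⟩| = 86.
171^86 mod 173 = 172.
Since 172 ≠ 1, 171 does not lie in the subgroup.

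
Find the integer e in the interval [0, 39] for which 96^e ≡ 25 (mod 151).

4

Compute 96^0 mod 151 = 1, then multiply by 96 repeatedly:
  96^0=1  96^1=96  96^2=5  96^3=27  96^4=25
Found 25 at exponent 4.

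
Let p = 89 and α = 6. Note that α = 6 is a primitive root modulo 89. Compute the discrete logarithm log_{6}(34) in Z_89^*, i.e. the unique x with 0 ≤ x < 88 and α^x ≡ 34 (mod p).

Baby-step giant-step with m = ceil(sqrt(88)) = 10.
Baby table (6^j mod 89 for j=0..9):
  0:1  1:6  2:36  3:38  4:50  5:33  6:20  7:31
  8:8  9:48
Giant step factor: 6^(-10) ≡ 17 (mod 89).
Scan 34·17^i mod 89 for i = 0, 1, …:
  i=0: 34   i=1: 44   i=2: 36
Match at i=2, j=2: x = 2·10 + 2 = 22.

22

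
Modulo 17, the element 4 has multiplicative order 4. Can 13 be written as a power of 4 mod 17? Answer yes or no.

yes

13 ∈ ⟨4⟩ iff 13^4 ≡ 1 (mod 17), since |⟨4⟩| = 4.
13^4 mod 17 = 1.
Since 1 = 1, 13 lies in the subgroup.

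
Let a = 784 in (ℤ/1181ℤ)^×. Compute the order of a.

590

The order of 784 must divide p − 1 = 1180 = 2^2 · 5 · 59.
Divisors: 1, 2, 4, 5, 10, 20, 59, 118, 236, 295, 590, 1180.
Check each in increasing order: 784^1 ≡ 784;  784^2 ≡ 536;  784^4 ≡ 313;  784^5 ≡ 925;  784^10 ≡ 581;  784^20 ≡ 976;  784^59 ≡ 1100;  784^118 ≡ 656;  784^236 ≡ 452;  784^295 ≡ 1180;  784^590 ≡ 1.
Smallest exponent giving 1 is 590.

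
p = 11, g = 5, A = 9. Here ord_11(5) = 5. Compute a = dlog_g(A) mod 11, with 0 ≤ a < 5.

Successive powers of 5 modulo 11:
  5^0=1  5^1=5  5^2=3  5^3=4  5^4=9
So 5^4 ≡ 9 (mod 11), giving a = 4.

4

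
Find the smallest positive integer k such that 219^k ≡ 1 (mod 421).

The order of 219 must divide p − 1 = 420 = 2^2 · 3 · 5 · 7.
Divisors: 1, 2, 3, 4, 5, 6, 7, 10, 12, 14, 15, 20, 21, 28, 30, 35, 42, 60, 70, 84, 105, 140, 210, 420.
Check each in increasing order: 219^1 ≡ 219;  219^2 ≡ 388;  219^3 ≡ 351;  219^4 ≡ 247;  219^5 ≡ 205;  219^6 ≡ 269;  219^7 ≡ 392;  219^10 ≡ 346;  219^12 ≡ 370;  219^14 ≡ 420;  219^15 ≡ 202;  219^20 ≡ 152;  219^21 ≡ 29;  219^28 ≡ 1.
Smallest exponent giving 1 is 28.

28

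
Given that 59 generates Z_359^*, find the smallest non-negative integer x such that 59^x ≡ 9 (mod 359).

Baby-step giant-step with m = ceil(sqrt(358)) = 19.
Baby table (59^j mod 359 for j=0..18):
  0:1  1:59  2:250  3:31  4:34  5:211  6:243  7:336
  8:79  9:353  10:5  11:295  12:173  13:155  14:170  15:337
  16:138  17:244  18:36
Giant step factor: 59^(-19) ≡ 347 (mod 359).
Scan 9·347^i mod 359 for i = 0, 1, …:
  i=0: 9   i=1: 251   i=2: 219   i=3: 244
Match at i=3, j=17: x = 3·19 + 17 = 74.

74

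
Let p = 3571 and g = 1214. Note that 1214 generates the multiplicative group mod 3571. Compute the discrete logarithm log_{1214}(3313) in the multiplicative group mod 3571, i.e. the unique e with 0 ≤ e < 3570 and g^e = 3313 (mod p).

3349

Baby-step giant-step with m = ceil(sqrt(3570)) = 60.
Baby table (1214^j mod 3571 for j=0..59):
  0:1  1:1214  2:2544  3:3072  4:1284  5:1820  6:2602  7:2064
  8:2425  9:1446  10:2083  11:494  12:3359  13:3315  14:3464  15:2229
  16:2759  17:3399  18:1881  19:1665  20:124  21:554  22:1208  23:2402
  24:2092  25:707  26:1258  27:2395  28:736  29:754  30:1180  31:549
  32:2280  33:395  34:1016  35:1429  36:2871  37:98  38:1129  39:2913
  40:1092  41:847  42:3381  43:1455  44:2296  45:1964  46:2439  47:587
  48:1989  49:650  50:3480  51:227  52:611  53:2557  54:999  55:2217
  56:2475  57:1439  58:727  59:541
Giant step factor: 1214^(-60) ≡ 628 (mod 3571).
Scan 3313·628^i mod 3571 for i = 0, 1, …:
  i=0: 3313   i=1: 2242   i=2: 1002   i=3: 760
  i=4: 2337   i=5: 3526   i=6: 308   i=7: 590
  i=8: 2707   i=9: 200     …   i=54: 763
  i=55: 650
Match at i=55, j=49: e = 55·60 + 49 = 3349.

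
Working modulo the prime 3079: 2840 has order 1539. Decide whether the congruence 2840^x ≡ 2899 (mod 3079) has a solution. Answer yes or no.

2899 ∈ ⟨2840⟩ iff 2899^1539 ≡ 1 (mod 3079), since |⟨2840⟩| = 1539.
2899^1539 mod 3079 = 3078.
Since 3078 ≠ 1, 2899 does not lie in the subgroup.

no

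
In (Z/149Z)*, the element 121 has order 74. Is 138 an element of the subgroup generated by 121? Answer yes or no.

no

138 ∈ ⟨121⟩ iff 138^74 ≡ 1 (mod 149), since |⟨121⟩| = 74.
138^74 mod 149 = 148.
Since 148 ≠ 1, 138 does not lie in the subgroup.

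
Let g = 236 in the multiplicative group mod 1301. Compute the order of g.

325

The order of 236 must divide p − 1 = 1300 = 2^2 · 5^2 · 13.
Divisors: 1, 2, 4, 5, 10, 13, 20, 25, 26, 50, 52, 65, 100, 130, 260, 325, 650, 1300.
Check each in increasing order: 236^1 ≡ 236;  236^2 ≡ 1054;  236^4 ≡ 1163;  236^5 ≡ 1258;  236^10 ≡ 548;  236^13 ≡ 738;  236^20 ≡ 1074;  236^25 ≡ 654;  236^26 ≡ 826;  236^50 ≡ 988;  236^52 ≡ 552;  236^65 ≡ 163;  236^100 ≡ 394;  236^130 ≡ 549;  236^260 ≡ 870;  236^325 ≡ 1.
Smallest exponent giving 1 is 325.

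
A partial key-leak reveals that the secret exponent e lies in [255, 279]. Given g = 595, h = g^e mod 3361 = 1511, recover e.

257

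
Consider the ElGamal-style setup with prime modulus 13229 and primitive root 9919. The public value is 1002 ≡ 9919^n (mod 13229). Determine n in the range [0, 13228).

2580

Baby-step giant-step with m = ceil(sqrt(13228)) = 116.
Baby table (9919^j mod 13229 for j=0..115):
  0:1  1:9919  2:2488  3:6387  4:12201  5:2827  6:8762  7:8977
  8:11693  9:4224  10:1613  11:5486  12:4757  13:10069  14:8690  15:9175
  16:4534  17:7375  18:9484  19:377  20:8885  21:11946  22:221  23:9314
  24:7459  25:9253  26:10934  27:3004  28:4968  29:12796  30:4498  31:7474
  32:12519  33:8567  34:6206  35:2777  36:2285  37:3638  38:9839  39:2708
  40:5782  41:3943  42:5693  43:7495  44:9154  45:7899  46:8043  47:7647
  48:8736  49:2434  50:13150  51:10139  52:1883  53:11358  54:1838  55:1560
  56:8939  57:5183  58:2283  59:10258  60:4863  61:3163  62:7838  63:11518
  64:1398  65:2770  66:12226  67:12680  68:4817  69:9904  70:12451  71:8754
  72:8999  73:5018  74:6044  75:9837  76:9328  77:806  78:4398  79:7749
  80:1841  81:4859  82:3174  83:11115  84:12428  85:5510  86:4691  87:3636
  88:3230  89:10961  90:6237  91:5999  92:39  93:3200  94:4429  95:10971
  96:12824  97:4421  98:10993  99:6149  100:6241  101:5988  102:9991  103:2290
  104:317  105:9050  106:8185  107:642  108:4849  109:9816  110:12693  111:1474
  112:2561  113:2879  114:8619  115:6063
Giant step factor: 9919^(-116) ≡ 11684 (mod 13229).
Scan 1002·11684^i mod 13229 for i = 0, 1, …:
  i=0: 1002   i=1: 12932   i=2: 9079   i=3: 8914
  i=4: 12488   i=5: 7151   i=6: 11149   i=7: 12182
  i=8: 3677   i=9: 7505     …   i=21: 7292
  i=22: 4968
Match at i=22, j=28: n = 22·116 + 28 = 2580.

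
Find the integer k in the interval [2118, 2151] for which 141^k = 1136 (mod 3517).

Compute 141^2118 mod 3517 = 3268, then multiply by 141 repeatedly:
  141^2118=3268  141^2119=61  141^2120=1567  141^2121=2893  141^2122=3458
  141^2123=2232  141^2124=1699  141^2125=403  141^2126=551  141^2127=317
  141^2128=2493  141^2129=3330  141^2130=1769  141^2131=3239  141^2132=3006
  141^2133=1806  141^2134=1422  141^2135=33  141^2136=1136
Found 1136 at exponent 2136.

2136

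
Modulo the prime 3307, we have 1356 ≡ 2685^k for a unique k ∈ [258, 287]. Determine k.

287

Compute 2685^258 mod 3307 = 767, then multiply by 2685 repeatedly:
  2685^258=767  2685^259=2441  2685^260=2918  2685^261=547  2685^262=387
  2685^263=697  2685^264=2990  2685^265=2061  2685^266=1174  2685^267=619
  2685^268=1901  2685^269=1484  2685^270=2912  2685^271=972  2685^272=597
  2685^273=2357  2685^274=2254  2685^275=180  2685^276=478  2685^277=314
  2685^278=3112  2685^279=2238  2685^280=211  2685^281=1038  2685^282=2536
  2685^283=47  2685^284=529  2685^285=1662  2685^286=1327  2685^287=1356
Found 1356 at exponent 287.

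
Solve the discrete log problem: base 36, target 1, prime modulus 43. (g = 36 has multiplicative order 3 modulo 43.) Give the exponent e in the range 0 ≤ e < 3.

0

Successive powers of 36 modulo 43:
  36^0=1
So 36^0 ≡ 1 (mod 43), giving e = 0.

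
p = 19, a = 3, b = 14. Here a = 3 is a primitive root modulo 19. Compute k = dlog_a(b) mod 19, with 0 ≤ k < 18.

13

Successive powers of 3 modulo 19:
  3^0=1  3^1=3  3^2=9  3^3=8  3^4=5  3^5=15
  3^6=7  3^7=2  3^8=6  3^9=18  3^10=16  3^11=10
  3^12=11  3^13=14
So 3^13 ≡ 14 (mod 19), giving k = 13.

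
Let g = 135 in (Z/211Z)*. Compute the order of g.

70

The order of 135 must divide p − 1 = 210 = 2 · 3 · 5 · 7.
Divisors: 1, 2, 3, 5, 6, 7, 10, 14, 15, 21, 30, 35, 42, 70, 105, 210.
Check each in increasing order: 135^1 ≡ 135;  135^2 ≡ 79;  135^3 ≡ 115;  135^5 ≡ 12;  135^6 ≡ 143;  135^7 ≡ 104;  135^10 ≡ 144;  135^14 ≡ 55;  135^15 ≡ 40;  135^21 ≡ 23;  135^30 ≡ 123;  135^35 ≡ 210;  135^42 ≡ 107;  135^70 ≡ 1.
Smallest exponent giving 1 is 70.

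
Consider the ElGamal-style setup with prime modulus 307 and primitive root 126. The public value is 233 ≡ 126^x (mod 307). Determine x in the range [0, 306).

Baby-step giant-step with m = ceil(sqrt(306)) = 18.
Baby table (126^j mod 307 for j=0..17):
  0:1  1:126  2:219  3:271  4:69  5:98  6:68  7:279
  8:156  9:8  10:87  11:217  12:19  13:245  14:170  15:237
  16:83  17:20
Giant step factor: 126^(-18) ≡ 24 (mod 307).
Scan 233·24^i mod 307 for i = 0, 1, …:
  i=0: 233   i=1: 66   i=2: 49   i=3: 255
  i=4: 287   i=5: 134   i=6: 146   i=7: 127
  i=8: 285   i=9: 86   i=10: 222   i=11: 109
  i=12: 160   i=13: 156
Match at i=13, j=8: x = 13·18 + 8 = 242.

242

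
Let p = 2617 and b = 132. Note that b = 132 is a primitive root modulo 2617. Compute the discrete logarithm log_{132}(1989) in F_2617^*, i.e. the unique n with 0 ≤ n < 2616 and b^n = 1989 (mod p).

Baby-step giant-step with m = ceil(sqrt(2616)) = 52.
Baby table (132^j mod 2617 for j=0..51):
  0:1  1:132  2:1722  3:2242  4:223  5:649  6:1924  7:119
  8:6  9:792  10:2481  11:367  12:1338  13:1277  14:1076  15:714
  16:36  17:2135  18:1801  19:2202  20:177  21:2428  22:1222  23:1667
  24:216  25:2342  26:338  27:127  28:1062  29:1483  30:2098  31:2151
  32:1296  33:967  34:2028  35:762  36:1138  37:1047  38:2120  39:2438
  40:2542  41:568  42:1700  43:1955  44:1594  45:1048  46:2252  47:1543
  48:2167  49:791  50:2349  51:1262
Giant step factor: 132^(-52) ≡ 1763 (mod 2617).
Scan 1989·1763^i mod 2617 for i = 0, 1, …:
  i=0: 1989   i=1: 2444   i=2: 1190   i=3: 1753
  i=4: 2479   i=5: 87   i=6: 1595   i=7: 1327
  i=8: 2520   i=9: 1711     …   i=23: 391
  i=24: 1062
Match at i=24, j=28: n = 24·52 + 28 = 1276.

1276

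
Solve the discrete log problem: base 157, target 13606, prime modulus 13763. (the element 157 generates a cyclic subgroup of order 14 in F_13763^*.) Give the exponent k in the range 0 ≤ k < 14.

Successive powers of 157 modulo 13763:
  157^0=1  157^1=157  157^2=10886  157^3=2490  157^4=5566  157^5=6793
  157^6=6750  157^7=13762  157^8=13606
So 157^8 ≡ 13606 (mod 13763), giving k = 8.

8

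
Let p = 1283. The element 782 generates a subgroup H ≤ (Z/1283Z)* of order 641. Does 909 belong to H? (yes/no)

yes

909 ∈ ⟨782⟩ iff 909^641 ≡ 1 (mod 1283), since |⟨782⟩| = 641.
909^641 mod 1283 = 1.
Since 1 = 1, 909 lies in the subgroup.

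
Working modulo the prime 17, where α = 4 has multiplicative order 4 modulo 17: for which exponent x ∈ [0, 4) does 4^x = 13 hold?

Successive powers of 4 modulo 17:
  4^0=1  4^1=4  4^2=16  4^3=13
So 4^3 ≡ 13 (mod 17), giving x = 3.

3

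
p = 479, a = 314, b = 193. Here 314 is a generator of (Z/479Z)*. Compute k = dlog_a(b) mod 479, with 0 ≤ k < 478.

Baby-step giant-step with m = ceil(sqrt(478)) = 22.
Baby table (314^j mod 479 for j=0..21):
  0:1  1:314  2:401  3:416  4:336  5:124  6:137  7:387
  8:331  9:470  10:48  11:223  12:88  13:329  14:321  15:204
  16:349  17:374  18:81  19:47  20:388  21:166
Giant step factor: 314^(-22) ≡ 11 (mod 479).
Scan 193·11^i mod 479 for i = 0, 1, …:
  i=0: 193   i=1: 207   i=2: 361   i=3: 139
  i=4: 92   i=5: 54   i=6: 115   i=7: 307
  i=8: 24   i=9: 264     …   i=14: 466
  i=15: 336
Match at i=15, j=4: k = 15·22 + 4 = 334.

334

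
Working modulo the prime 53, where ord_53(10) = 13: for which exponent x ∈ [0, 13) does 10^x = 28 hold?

Successive powers of 10 modulo 53:
  10^0=1  10^1=10  10^2=47  10^3=46  10^4=36  10^5=42
  10^6=49  10^7=13  10^8=24  10^9=28
So 10^9 ≡ 28 (mod 53), giving x = 9.

9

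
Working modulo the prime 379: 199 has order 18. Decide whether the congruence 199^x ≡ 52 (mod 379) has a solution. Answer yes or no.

yes

⟨199⟩ has order 18; its elements mod 379 are {1, 40, 51, 52, 84, 115, 145, 180, 185, 194, 199, 234, 264, 295, 327, 328, 339, 378}.
52 is in this set.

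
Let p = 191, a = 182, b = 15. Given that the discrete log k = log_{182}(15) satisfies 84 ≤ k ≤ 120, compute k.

108

Compute 182^84 mod 191 = 120, then multiply by 182 repeatedly:
  182^84=120  182^85=66  182^86=170  182^87=189  182^88=18
  182^89=29  182^90=121  182^91=57  182^92=60  182^93=33
  182^94=85  182^95=190  182^96=9  182^97=110  182^98=156
  182^99=124  182^100=30  182^101=112  182^102=138  182^103=95
  182^104=100  182^105=55  182^106=78  182^107=62  182^108=15
Found 15 at exponent 108.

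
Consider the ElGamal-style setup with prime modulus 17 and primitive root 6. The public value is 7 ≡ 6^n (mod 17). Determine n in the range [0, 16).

Successive powers of 6 modulo 17:
  6^0=1  6^1=6  6^2=2  6^3=12  6^4=4  6^5=7
So 6^5 ≡ 7 (mod 17), giving n = 5.

5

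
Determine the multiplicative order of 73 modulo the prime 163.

162

The order of 73 must divide p − 1 = 162 = 2 · 3^4.
Divisors: 1, 2, 3, 6, 9, 18, 27, 54, 81, 162.
Check each in increasing order: 73^1 ≡ 73;  73^2 ≡ 113;  73^3 ≡ 99;  73^6 ≡ 21;  73^9 ≡ 123;  73^18 ≡ 133;  73^27 ≡ 59;  73^54 ≡ 58;  73^81 ≡ 162;  73^162 ≡ 1.
Smallest exponent giving 1 is 162.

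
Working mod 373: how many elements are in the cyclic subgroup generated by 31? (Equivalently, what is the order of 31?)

The order of 31 must divide p − 1 = 372 = 2^2 · 3 · 31.
Divisors: 1, 2, 3, 4, 6, 12, 31, 62, 93, 124, 186, 372.
Check each in increasing order: 31^1 ≡ 31;  31^2 ≡ 215;  31^3 ≡ 324;  31^4 ≡ 346;  31^6 ≡ 163;  31^12 ≡ 86;  31^31 ≡ 372;  31^62 ≡ 1.
Smallest exponent giving 1 is 62.

62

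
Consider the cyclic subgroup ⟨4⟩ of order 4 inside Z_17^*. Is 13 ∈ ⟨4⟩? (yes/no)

yes

⟨4⟩ has order 4; its elements mod 17 are {1, 4, 13, 16}.
13 is in this set.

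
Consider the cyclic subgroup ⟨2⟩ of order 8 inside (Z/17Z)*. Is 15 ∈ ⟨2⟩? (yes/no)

15 ∈ ⟨2⟩ iff 15^8 ≡ 1 (mod 17), since |⟨2⟩| = 8.
15^8 mod 17 = 1.
Since 1 = 1, 15 lies in the subgroup.

yes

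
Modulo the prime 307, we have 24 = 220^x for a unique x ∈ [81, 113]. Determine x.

90

Compute 220^81 mod 307 = 226, then multiply by 220 repeatedly:
  220^81=226  220^82=293  220^83=297  220^84=256  220^85=139
  220^86=187  220^87=2  220^88=133  220^89=95  220^90=24
Found 24 at exponent 90.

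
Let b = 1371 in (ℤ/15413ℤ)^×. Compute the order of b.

3853

The order of 1371 must divide p − 1 = 15412 = 2^2 · 3853.
Divisors: 1, 2, 4, 3853, 7706, 15412.
Check each in increasing order: 1371^1 ≡ 1371;  1371^2 ≡ 14668;  1371^4 ≡ 157;  1371^3853 ≡ 1.
Smallest exponent giving 1 is 3853.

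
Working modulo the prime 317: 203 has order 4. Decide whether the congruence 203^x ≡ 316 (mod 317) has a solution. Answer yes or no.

⟨203⟩ has order 4; its elements mod 317 are {1, 114, 203, 316}.
316 is in this set.

yes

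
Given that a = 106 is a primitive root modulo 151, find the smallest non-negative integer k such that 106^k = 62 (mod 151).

2

Successive powers of 106 modulo 151:
  106^0=1  106^1=106  106^2=62
So 106^2 ≡ 62 (mod 151), giving k = 2.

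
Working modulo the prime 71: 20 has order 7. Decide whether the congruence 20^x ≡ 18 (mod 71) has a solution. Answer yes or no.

no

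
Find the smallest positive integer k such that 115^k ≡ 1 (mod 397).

The order of 115 must divide p − 1 = 396 = 2^2 · 3^2 · 11.
Divisors: 1, 2, 3, 4, 6, 9, 11, 12, 18, 22, 33, 36, 44, 66, 99, 132, 198, 396.
Check each in increasing order: 115^1 ≡ 115;  115^2 ≡ 124;  115^3 ≡ 365;  115^4 ≡ 290;  115^6 ≡ 230;  115^9 ≡ 183;  115^11 ≡ 63;  115^12 ≡ 99;  115^18 ≡ 141;  115^22 ≡ 396;  115^33 ≡ 334;  115^36 ≡ 31;  115^44 ≡ 1.
Smallest exponent giving 1 is 44.

44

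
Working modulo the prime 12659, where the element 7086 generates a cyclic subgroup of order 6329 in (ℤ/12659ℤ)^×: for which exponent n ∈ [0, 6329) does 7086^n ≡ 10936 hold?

4165

Baby-step giant-step with m = ceil(sqrt(6329)) = 80.
Baby table (7086^j mod 12659 for j=0..79):
  0:1  1:7086  2:5802  3:9199  4:2923  5:2254  6:8845  7:961
  8:11763  9:5762  10:4257  11:11364  12:1405  13:5856  14:12073  15:12415
  16:5299  17:2120  18:8746  19:8351  20:7020  21:6509  22:6037  23:3421
  24:11880  25:11989  26:12164  27:11632  28:1603  29:3735  30:8900  31:10921
  32:1739  33:5347  34:455  35:8744  36:6838  37:8075  38:770  39:191
  40:11572  41:6849  42:10067  43:1297  44:108  45:5748  46:6325  47:6090
  48:11868  49:2911  50:5835  51:2516  52:4504  53:2005  54:4032  55:12048
  56:12491  57:12157  58:7  59:11625  60:2637  61:1098  62:7802  63:3119
  64:11279  65:6727  66:6387  67:2357  68:4481  69:3594  70:9835  71:3015
  72:8557  73:10951  74:11775  75:2181  76:10586  77:7821  78:11163  79:7586
Giant step factor: 7086^(-80) ≡ 8665 (mod 12659).
Scan 10936·8665^i mod 12659 for i = 0, 1, …:
  i=0: 10936   i=1: 7825   i=2: 2021   i=3: 4568
  i=4: 9686   i=5: 20   i=6: 8733   i=7: 8602
  i=8: 138   i=9: 5824     …   i=51: 5470
  i=52: 2254
Match at i=52, j=5: n = 52·80 + 5 = 4165.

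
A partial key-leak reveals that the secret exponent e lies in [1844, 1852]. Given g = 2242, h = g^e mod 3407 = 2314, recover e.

Compute 2242^1844 mod 3407 = 2314, then multiply by 2242 repeatedly:
  2242^1844=2314
Found 2314 at exponent 1844.

1844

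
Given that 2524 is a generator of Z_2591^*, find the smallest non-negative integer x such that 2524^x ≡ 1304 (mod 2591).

407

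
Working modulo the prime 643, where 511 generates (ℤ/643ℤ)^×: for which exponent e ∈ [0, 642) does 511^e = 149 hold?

358

Baby-step giant-step with m = ceil(sqrt(642)) = 26.
Baby table (511^j mod 643 for j=0..25):
  0:1  1:511  2:63  3:43  4:111  5:137  6:563  7:272
  8:104  9:418  10:122  11:614  12:613  13:102  14:39  15:639
  16:528  17:391  18:471  19:199  20:95  21:320  22:198  23:227
  24:257  25:155
Giant step factor: 511^(-26) ≡ 449 (mod 643).
Scan 149·449^i mod 643 for i = 0, 1, …:
  i=0: 149   i=1: 29   i=2: 161   i=3: 273
  i=4: 407   i=5: 131   i=6: 306   i=7: 435
  i=8: 486   i=9: 237   i=10: 318   i=11: 36
  i=12: 89   i=13: 95
Match at i=13, j=20: e = 13·26 + 20 = 358.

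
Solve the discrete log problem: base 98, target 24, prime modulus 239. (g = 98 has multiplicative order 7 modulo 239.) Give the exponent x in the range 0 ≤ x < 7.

4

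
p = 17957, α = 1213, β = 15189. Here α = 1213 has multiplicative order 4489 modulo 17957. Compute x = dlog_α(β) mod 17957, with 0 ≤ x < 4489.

3406

Baby-step giant-step with m = ceil(sqrt(4489)) = 67.
Baby table (1213^j mod 17957 for j=0..66):
  0:1  1:1213  2:16852  3:6410  4:17906  5:9965  6:2484  7:14273
  8:2601  9:12538  10:16972  11:8314  12:11005  13:7014  14:14321  15:6954
  16:13369  17:1426  18:5866  19:4486  20:547  21:17059  22:6103  23:4655
  24:8017  25:9884  26:11973  27:13993  28:4144  29:16669  30:17872  31:4637
  32:4140  33:11817  34:4335  35:14911  36:4344  37:7871  38:12356  39:11690
  40:11897  41:11590  42:16296  43:14348  44:3791  45:1491  46:12883  47:4489
  48:4186  49:13744  50:7376  51:4502  52:1998  53:17336  54:921  55:3839
  56:5844  57:13714  58:6900  59:1738  60:7225  61:909  62:7240  63:1147
  64:8622  65:7512  66:7857
Giant step factor: 1213^(-67) ≡ 8404 (mod 17957).
Scan 15189·8404^i mod 17957 for i = 0, 1, …:
  i=0: 15189   i=1: 10000   i=2: 1240   i=3: 5900
  i=4: 4323   i=5: 3481   i=6: 2371   i=7: 11571
  i=8: 5529   i=9: 10957     …   i=49: 8898
  i=50: 5844
Match at i=50, j=56: x = 50·67 + 56 = 3406.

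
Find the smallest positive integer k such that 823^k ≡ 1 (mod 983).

The order of 823 must divide p − 1 = 982 = 2 · 491.
Divisors: 1, 2, 491, 982.
Check each in increasing order: 823^1 ≡ 823;  823^2 ≡ 42;  823^491 ≡ 1.
Smallest exponent giving 1 is 491.

491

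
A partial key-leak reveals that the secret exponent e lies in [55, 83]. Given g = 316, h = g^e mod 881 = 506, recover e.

Compute 316^55 mod 881 = 85, then multiply by 316 repeatedly:
  316^55=85  316^56=430  316^57=206  316^58=783  316^59=748
  316^60=260  316^61=227  316^62=371  316^63=63  316^64=526
  316^65=588  316^66=798  316^67=202  316^68=400  316^69=417
  316^70=503  316^71=368  316^72=877  316^73=498  316^74=550
  316^75=243  316^76=141  316^77=506
Found 506 at exponent 77.

77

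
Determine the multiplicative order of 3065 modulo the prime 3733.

The order of 3065 must divide p − 1 = 3732 = 2^2 · 3 · 311.
Divisors: 1, 2, 3, 4, 6, 12, 311, 622, 933, 1244, 1866, 3732.
Check each in increasing order: 3065^1 ≡ 3065;  3065^2 ≡ 1997;  3065^3 ≡ 2418;  3065^4 ≡ 1165;  3065^6 ≡ 846;  3065^12 ≡ 2713;  3065^311 ≡ 1271;  3065^622 ≡ 2785;  3065^933 ≡ 851;  3065^1244 ≡ 2784;  3065^1866 ≡ 3732;  3065^3732 ≡ 1.
Smallest exponent giving 1 is 3732.

3732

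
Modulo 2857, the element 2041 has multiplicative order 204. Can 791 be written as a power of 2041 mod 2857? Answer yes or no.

791 ∈ ⟨2041⟩ iff 791^204 ≡ 1 (mod 2857), since |⟨2041⟩| = 204.
791^204 mod 2857 = 1.
Since 1 = 1, 791 lies in the subgroup.

yes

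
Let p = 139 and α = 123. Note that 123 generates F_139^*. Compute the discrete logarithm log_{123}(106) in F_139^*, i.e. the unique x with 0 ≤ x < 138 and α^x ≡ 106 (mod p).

Successive powers of 123 modulo 139:
  123^0=1  123^1=123  123^2=117  123^3=74  123^4=67  123^5=40
  123^6=55  123^7=93  123^8=41  123^9=39  123^10=71  123^11=115
  123^12=106
So 123^12 ≡ 106 (mod 139), giving x = 12.

12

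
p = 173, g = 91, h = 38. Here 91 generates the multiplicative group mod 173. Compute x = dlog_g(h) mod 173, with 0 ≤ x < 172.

98

Baby-step giant-step with m = ceil(sqrt(172)) = 14.
Baby table (91^j mod 173 for j=0..13):
  0:1  1:91  2:150  3:156  4:10  5:45  6:116  7:3
  8:100  9:104  10:122  11:30  12:135  13:2
Giant step factor: 91^(-14) ≡ 77 (mod 173).
Scan 38·77^i mod 173 for i = 0, 1, …:
  i=0: 38   i=1: 158   i=2: 56   i=3: 160
  i=4: 37   i=5: 81   i=6: 9   i=7: 1
Match at i=7, j=0: x = 7·14 + 0 = 98.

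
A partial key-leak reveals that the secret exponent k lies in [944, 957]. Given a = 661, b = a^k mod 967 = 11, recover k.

948

Compute 661^944 mod 967 = 267, then multiply by 661 repeatedly:
  661^944=267  661^945=493  661^946=961  661^947=869  661^948=11
Found 11 at exponent 948.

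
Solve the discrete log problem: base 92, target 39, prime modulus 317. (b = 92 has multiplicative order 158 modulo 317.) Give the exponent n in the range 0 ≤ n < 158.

33

Baby-step giant-step with m = ceil(sqrt(158)) = 13.
Baby table (92^j mod 317 for j=0..12):
  0:1  1:92  2:222  3:136  4:149  5:77  6:110  7:293
  8:11  9:61  10:223  11:228  12:54
Giant step factor: 92^(-13) ≡ 64 (mod 317).
Scan 39·64^i mod 317 for i = 0, 1, …:
  i=0: 39   i=1: 277   i=2: 293
Match at i=2, j=7: n = 2·13 + 7 = 33.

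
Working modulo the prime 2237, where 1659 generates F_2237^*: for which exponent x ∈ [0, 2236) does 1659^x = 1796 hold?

852

Baby-step giant-step with m = ceil(sqrt(2236)) = 48.
Baby table (1659^j mod 2237 for j=0..47):
  0:1  1:1659  2:771  3:1762  4:1636  5:643  6:1925  7:1376
  8:1044  9:558  10:1841  11:714  12:1153  13:192  14:874  15:390
  16:517  17:932  18:421  19:495  20:226  21:1355  22:1997  23:26
  24:631  25:2150  26:1072  27:33  28:1059  29:836  30:2221  31:300
  32:1086  33:889  34:668  35:897  36:518  37:354  38:1192  39:20
  40:1862  41:1998  42:1685  43:1402  44:1675  45:471  46:676  47:747
Giant step factor: 1659^(-48) ≡ 2058 (mod 2237).
Scan 1796·2058^i mod 2237 for i = 0, 1, …:
  i=0: 1796   i=1: 644   i=2: 1048   i=3: 316
  i=4: 1598   i=5: 294   i=6: 1062   i=7: 47
  i=8: 535   i=9: 426     …   i=16: 472
  i=17: 518
Match at i=17, j=36: x = 17·48 + 36 = 852.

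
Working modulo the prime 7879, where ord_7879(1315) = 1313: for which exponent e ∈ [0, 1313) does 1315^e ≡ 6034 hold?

45

Baby-step giant-step with m = ceil(sqrt(1313)) = 37.
Baby table (1315^j mod 7879 for j=0..36):
  0:1  1:1315  2:3724  3:4201  4:1136  5:4709  6:7320  7:5541
  8:6219  9:7462  10:3175  11:7134  12:5200  13:6907  14:6097  15:4612
  16:5829  17:6747  18:551  19:7576  20:3384  21:6204  22:3495  23:2468
  24:7151  25:3918  26:7183  27:6603  28:287  29:7092  30:5123  31:200
  32:2993  33:4174  34:5026  35:6588  36:4199
Giant step factor: 1315^(-37) ≡ 6492 (mod 7879).
Scan 6034·6492^i mod 7879 for i = 0, 1, …:
  i=0: 6034   i=1: 6219
Match at i=1, j=8: e = 1·37 + 8 = 45.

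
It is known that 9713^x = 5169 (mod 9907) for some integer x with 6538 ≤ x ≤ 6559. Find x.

6539

Compute 9713^6538 mod 9907 = 6561, then multiply by 9713 repeatedly:
  9713^6538=6561  9713^6539=5169
Found 5169 at exponent 6539.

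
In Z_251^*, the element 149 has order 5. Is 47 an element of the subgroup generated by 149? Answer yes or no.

no

⟨149⟩ has order 5; its elements mod 251 are {1, 20, 113, 149, 219}.
47 is not in this set.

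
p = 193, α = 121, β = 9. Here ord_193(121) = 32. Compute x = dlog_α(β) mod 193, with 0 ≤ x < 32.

Successive powers of 121 modulo 193:
  121^0=1  121^1=121  121^2=166  121^3=14  121^4=150  121^5=8
  121^6=3  121^7=170  121^8=112  121^9=42  121^10=64  121^11=24
  121^12=9
So 121^12 ≡ 9 (mod 193), giving x = 12.

12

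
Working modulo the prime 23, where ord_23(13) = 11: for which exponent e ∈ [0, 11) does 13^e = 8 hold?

2

Successive powers of 13 modulo 23:
  13^0=1  13^1=13  13^2=8
So 13^2 ≡ 8 (mod 23), giving e = 2.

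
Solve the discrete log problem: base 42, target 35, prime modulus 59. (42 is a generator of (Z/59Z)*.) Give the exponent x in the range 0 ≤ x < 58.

Successive powers of 42 modulo 59:
  42^0=1  42^1=42  42^2=53  42^3=43  42^4=36  42^5=37
  42^6=20  42^7=14  42^8=57  42^9=34  42^10=12  42^11=32
  42^12=46  42^13=44  42^14=19  42^15=31  42^16=4  42^17=50
  42^18=35
So 42^18 ≡ 35 (mod 59), giving x = 18.

18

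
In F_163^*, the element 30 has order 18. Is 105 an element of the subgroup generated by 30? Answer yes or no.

yes

⟨30⟩ has order 18; its elements mod 163 are {1, 23, 30, 38, 40, 53, 58, 59, 78, 85, 104, 105, 110, 123, 125, 133, 140, 162}.
105 is in this set.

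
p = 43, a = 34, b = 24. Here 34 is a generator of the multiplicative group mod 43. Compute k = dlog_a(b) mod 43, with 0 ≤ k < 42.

Baby-step giant-step with m = ceil(sqrt(42)) = 7.
Baby table (34^j mod 43 for j=0..6):
  0:1  1:34  2:38  3:2  4:25  5:33  6:4
Giant step factor: 34^(-7) ≡ 37 (mod 43).
Scan 24·37^i mod 43 for i = 0, 1, …:
  i=0: 24   i=1: 28   i=2: 4
Match at i=2, j=6: k = 2·7 + 6 = 20.

20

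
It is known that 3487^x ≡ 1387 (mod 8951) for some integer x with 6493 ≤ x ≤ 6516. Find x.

6505

Compute 3487^6493 mod 8951 = 7496, then multiply by 3487 repeatedly:
  3487^6493=7496  3487^6494=1632  3487^6495=6899  3487^6496=5476  3487^6497=2329
  3487^6498=2666  3487^6499=5204  3487^6500=2671  3487^6501=4737  3487^6502=3324
  3487^6503=8194  3487^6504=886  3487^6505=1387
Found 1387 at exponent 6505.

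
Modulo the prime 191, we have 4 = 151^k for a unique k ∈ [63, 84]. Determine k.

84

Compute 151^63 mod 191 = 114, then multiply by 151 repeatedly:
  151^63=114  151^64=24  151^65=186  151^66=9  151^67=22
  151^68=75  151^69=56  151^70=52  151^71=21  151^72=115
  151^73=175  151^74=67  151^75=185  151^76=49  151^77=141
  151^78=90  151^79=29  151^80=177  151^81=178  151^82=138
  151^83=19  151^84=4
Found 4 at exponent 84.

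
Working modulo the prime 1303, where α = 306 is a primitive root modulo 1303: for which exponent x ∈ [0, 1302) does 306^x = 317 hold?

29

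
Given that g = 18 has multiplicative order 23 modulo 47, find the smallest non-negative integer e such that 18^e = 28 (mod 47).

Successive powers of 18 modulo 47:
  18^0=1  18^1=18  18^2=42  18^3=4  18^4=25  18^5=27
  18^6=16  18^7=6  18^8=14  18^9=17  18^10=24  18^11=9
  18^12=21  18^13=2  18^14=36  18^15=37  18^16=8  18^17=3
  18^18=7  18^19=32  18^20=12  18^21=28
So 18^21 ≡ 28 (mod 47), giving e = 21.

21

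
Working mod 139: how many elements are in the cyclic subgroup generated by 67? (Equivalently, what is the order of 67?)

69

The order of 67 must divide p − 1 = 138 = 2 · 3 · 23.
Divisors: 1, 2, 3, 6, 23, 46, 69, 138.
Check each in increasing order: 67^1 ≡ 67;  67^2 ≡ 41;  67^3 ≡ 106;  67^6 ≡ 116;  67^23 ≡ 42;  67^46 ≡ 96;  67^69 ≡ 1.
Smallest exponent giving 1 is 69.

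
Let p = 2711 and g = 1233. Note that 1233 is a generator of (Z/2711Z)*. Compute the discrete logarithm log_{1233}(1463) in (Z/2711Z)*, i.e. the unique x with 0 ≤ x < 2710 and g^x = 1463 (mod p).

1834

Baby-step giant-step with m = ceil(sqrt(2710)) = 53.
Baby table (1233^j mod 2711 for j=0..52):
  0:1  1:1233  2:2129  3:809  4:2560  5:876  6:1130  7:2547
  8:1113  9:563  10:163  11:365  12:19  13:1739  14:2497  15:1816
  16:2553  17:378  18:2493  19:2306  20:2170  21:2564  22:386  23:1513
  24:361  25:509  26:1356  27:1972  28:2420  29:1760  30:1280  31:438
  32:565  33:2629  34:1912  35:1637  36:1437  37:1538  38:1365  39:2225
  40:2604  41:908  42:2632  43:189  44:2602  45:1153  46:1085  47:1282
  48:193  49:2112  50:1536  51:1610  52:678
Giant step factor: 1233^(-53) ≡ 1361 (mod 2711).
Scan 1463·1361^i mod 2711 for i = 0, 1, …:
  i=0: 1463   i=1: 1269   i=2: 202   i=3: 1111
  i=4: 2044   i=5: 398   i=6: 2189   i=7: 2551
  i=8: 1831   i=9: 582     …   i=33: 1335
  i=34: 565
Match at i=34, j=32: x = 34·53 + 32 = 1834.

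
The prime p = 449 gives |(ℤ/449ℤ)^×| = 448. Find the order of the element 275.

56

The order of 275 must divide p − 1 = 448 = 2^6 · 7.
Divisors: 1, 2, 4, 7, 8, 14, 16, 28, 32, 56, 64, 112, 224, 448.
Check each in increasing order: 275^1 ≡ 275;  275^2 ≡ 193;  275^4 ≡ 431;  275^7 ≡ 122;  275^8 ≡ 324;  275^14 ≡ 67;  275^16 ≡ 359;  275^28 ≡ 448;  275^32 ≡ 18;  275^56 ≡ 1.
Smallest exponent giving 1 is 56.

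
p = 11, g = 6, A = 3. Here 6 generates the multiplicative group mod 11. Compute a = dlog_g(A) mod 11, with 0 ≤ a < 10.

2

Successive powers of 6 modulo 11:
  6^0=1  6^1=6  6^2=3
So 6^2 ≡ 3 (mod 11), giving a = 2.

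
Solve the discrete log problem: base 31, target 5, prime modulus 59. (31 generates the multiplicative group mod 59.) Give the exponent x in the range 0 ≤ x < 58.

38

Baby-step giant-step with m = ceil(sqrt(58)) = 8.
Baby table (31^j mod 59 for j=0..7):
  0:1  1:31  2:17  3:55  4:53  5:50  6:16  7:24
Giant step factor: 31^(-8) ≡ 41 (mod 59).
Scan 5·41^i mod 59 for i = 0, 1, …:
  i=0: 5   i=1: 28   i=2: 27   i=3: 45
  i=4: 16
Match at i=4, j=6: x = 4·8 + 6 = 38.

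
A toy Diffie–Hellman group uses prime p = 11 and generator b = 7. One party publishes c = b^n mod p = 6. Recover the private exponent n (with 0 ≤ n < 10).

7

Successive powers of 7 modulo 11:
  7^0=1  7^1=7  7^2=5  7^3=2  7^4=3  7^5=10
  7^6=4  7^7=6
So 7^7 ≡ 6 (mod 11), giving n = 7.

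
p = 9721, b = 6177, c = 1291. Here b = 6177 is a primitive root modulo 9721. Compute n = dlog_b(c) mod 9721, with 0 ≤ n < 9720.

5476

Baby-step giant-step with m = ceil(sqrt(9720)) = 99.
Baby table (6177^j mod 9721 for j=0..98):
  0:1  1:6177  2:404  3:6932  4:7680  5:880  6:1721  7:5564
  8:5093  9:2305  10:6441  11:7725  12:6657  13:459  14:6432  15:737
  16:3021  17:6118  18:5359  19:2538  20:6974  21:4647  22:8127  23:1235
  24:7331  25:3169  26:6540  27:6825  28:7769  29:6257  30:8514  31:368
  32:8143  33:2857  34:4074  35:7150  36:3047  37:1463  38:6142  39:7792
  40:2513  41:8085  42:4268  43:84  44:3655  45:4773  46:8749  47:3534
  48:5873  49:8470  50:768  51:88  52:8921  53:6389  54:7314  55:5091
  56:9393  57:5633  58:3582  59:1018  60:8420  61:2990  62:9051  63:2556
  64:1508  65:2198  66:6530  67:3381  68:3729  69:4984  70:9482  71:1289
  72:654  73:5543  74:1749  75:3542  76:6684  77:1981  78:7619  79:3202
  80:6240  81:715  82:3221  83:6951  84:8391  85:8556  86:7056  87:5669
  88:2371  89:5841  90:5226  91:7282  92:1847  93:6186  94:7392  95:847
  96:2021  97:1953  98:9641
Giant step factor: 6177^(-99) ≡ 5479 (mod 9721).
Scan 1291·5479^i mod 9721 for i = 0, 1, …:
  i=0: 1291   i=1: 6222   i=2: 8512   i=3: 5611
  i=4: 4867   i=5: 1590   i=6: 1594   i=7: 4068
  i=8: 8040   i=9: 5309     …   i=54: 9588
  i=55: 368
Match at i=55, j=31: n = 55·99 + 31 = 5476.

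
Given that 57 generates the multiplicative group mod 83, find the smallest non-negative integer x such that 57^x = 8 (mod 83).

Baby-step giant-step with m = ceil(sqrt(82)) = 10.
Baby table (57^j mod 83 for j=0..9):
  0:1  1:57  2:12  3:20  4:61  5:74  6:68  7:58
  8:69  9:32
Giant step factor: 57^(-10) ≡ 41 (mod 83).
Scan 8·41^i mod 83 for i = 0, 1, …:
  i=0: 8   i=1: 79   i=2: 2   i=3: 82
  i=4: 42   i=5: 62   i=6: 52   i=7: 57
Match at i=7, j=1: x = 7·10 + 1 = 71.

71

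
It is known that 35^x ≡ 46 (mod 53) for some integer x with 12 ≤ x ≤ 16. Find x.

16

Compute 35^12 mod 53 = 16, then multiply by 35 repeatedly:
  35^12=16  35^13=30  35^14=43  35^15=21  35^16=46
Found 46 at exponent 16.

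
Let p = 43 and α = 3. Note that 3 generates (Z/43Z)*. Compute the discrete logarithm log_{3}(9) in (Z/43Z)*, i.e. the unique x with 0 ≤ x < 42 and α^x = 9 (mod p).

Baby-step giant-step with m = ceil(sqrt(42)) = 7.
Baby table (3^j mod 43 for j=0..6):
  0:1  1:3  2:9  3:27  4:38  5:28  6:41
Giant step factor: 3^(-7) ≡ 7 (mod 43).
Scan 9·7^i mod 43 for i = 0, 1, …:
  i=0: 9
Match at i=0, j=2: x = 0·7 + 2 = 2.

2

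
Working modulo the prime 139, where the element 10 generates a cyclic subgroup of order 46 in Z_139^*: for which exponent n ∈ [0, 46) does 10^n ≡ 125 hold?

22

Successive powers of 10 modulo 139:
  10^0=1  10^1=10  10^2=100  10^3=27  10^4=131  10^5=59
  10^6=34  10^7=62  10^8=64  10^9=84  10^10=6  10^11=60
  10^12=44  10^13=23  10^14=91  10^15=76  10^16=65  10^17=94
  10^18=106  10^19=87  10^20=36  10^21=82  10^22=125
So 10^22 ≡ 125 (mod 139), giving n = 22.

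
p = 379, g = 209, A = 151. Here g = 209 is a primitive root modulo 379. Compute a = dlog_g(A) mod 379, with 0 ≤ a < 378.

Baby-step giant-step with m = ceil(sqrt(378)) = 20.
Baby table (209^j mod 379 for j=0..19):
  0:1  1:209  2:96  3:356  4:120  5:66  6:150  7:272
  8:377  9:340  10:187  11:46  12:139  13:247  14:79  15:214
  16:4  17:78  18:5  19:287
Giant step factor: 209^(-20) ≡ 364 (mod 379).
Scan 151·364^i mod 379 for i = 0, 1, …:
  i=0: 151   i=1: 9   i=2: 244   i=3: 130
  i=4: 324   i=5: 67   i=6: 132   i=7: 294
  i=8: 138   i=9: 204     …   i=15: 221
  i=16: 96
Match at i=16, j=2: a = 16·20 + 2 = 322.

322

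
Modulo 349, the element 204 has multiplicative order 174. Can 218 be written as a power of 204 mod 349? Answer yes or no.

no

218 ∈ ⟨204⟩ iff 218^174 ≡ 1 (mod 349), since |⟨204⟩| = 174.
218^174 mod 349 = 348.
Since 348 ≠ 1, 218 does not lie in the subgroup.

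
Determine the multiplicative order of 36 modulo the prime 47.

23

The order of 36 must divide p − 1 = 46 = 2 · 23.
Divisors: 1, 2, 23, 46.
Check each in increasing order: 36^1 ≡ 36;  36^2 ≡ 27;  36^23 ≡ 1.
Smallest exponent giving 1 is 23.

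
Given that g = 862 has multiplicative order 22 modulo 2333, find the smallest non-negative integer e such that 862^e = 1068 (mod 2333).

Successive powers of 862 modulo 2333:
  862^0=1  862^1=862  862^2=1150  862^3=2108  862^4=2022  862^5=213
  862^6=1632  862^7=2318  862^8=1068
So 862^8 ≡ 1068 (mod 2333), giving e = 8.

8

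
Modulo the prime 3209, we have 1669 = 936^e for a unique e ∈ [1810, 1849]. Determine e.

Compute 936^1810 mod 3209 = 975, then multiply by 936 repeatedly:
  936^1810=975  936^1811=1244  936^1812=2726  936^1813=381  936^1814=417
  936^1815=2023  936^1816=218  936^1817=1881  936^1818=2084  936^1819=2761
  936^1820=1051  936^1821=1782  936^1822=2481  936^1823=2109  936^1824=489
  936^1825=2026  936^1826=3026  936^1827=1998  936^1828=2490  936^1829=906
  936^1830=840  936^1831=35  936^1832=670  936^1833=1365  936^1834=458
  936^1835=1891  936^1836=1817  936^1837=3151  936^1838=265  936^1839=947
  936^1840=708  936^1841=1634  936^1842=1940  936^1843=2755  936^1844=1853
  936^1845=1548  936^1846=1669
Found 1669 at exponent 1846.

1846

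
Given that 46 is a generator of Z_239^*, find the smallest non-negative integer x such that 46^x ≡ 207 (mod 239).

33

Baby-step giant-step with m = ceil(sqrt(238)) = 16.
Baby table (46^j mod 239 for j=0..15):
  0:1  1:46  2:204  3:63  4:30  5:185  6:145  7:217
  8:183  9:53  10:48  11:57  12:232  13:156  14:6  15:37
Giant step factor: 46^(-16) ≡ 33 (mod 239).
Scan 207·33^i mod 239 for i = 0, 1, …:
  i=0: 207   i=1: 139   i=2: 46
Match at i=2, j=1: x = 2·16 + 1 = 33.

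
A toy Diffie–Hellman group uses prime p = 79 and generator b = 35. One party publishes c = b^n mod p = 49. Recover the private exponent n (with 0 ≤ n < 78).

Baby-step giant-step with m = ceil(sqrt(78)) = 9.
Baby table (35^j mod 79 for j=0..8):
  0:1  1:35  2:40  3:57  4:20  5:68  6:10  7:34
  8:5
Giant step factor: 35^(-9) ≡ 14 (mod 79).
Scan 49·14^i mod 79 for i = 0, 1, …:
  i=0: 49   i=1: 54   i=2: 45   i=3: 77
  i=4: 51   i=5: 3   i=6: 42   i=7: 35
Match at i=7, j=1: n = 7·9 + 1 = 64.

64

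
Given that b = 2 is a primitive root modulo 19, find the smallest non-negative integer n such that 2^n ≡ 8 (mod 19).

3

Successive powers of 2 modulo 19:
  2^0=1  2^1=2  2^2=4  2^3=8
So 2^3 ≡ 8 (mod 19), giving n = 3.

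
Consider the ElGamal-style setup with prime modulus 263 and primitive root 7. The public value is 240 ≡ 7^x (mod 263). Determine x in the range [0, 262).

259

Baby-step giant-step with m = ceil(sqrt(262)) = 17.
Baby table (7^j mod 263 for j=0..16):
  0:1  1:7  2:49  3:80  4:34  5:238  6:88  7:90
  8:104  9:202  10:99  11:167  12:117  13:30  14:210  15:155
  16:33
Giant step factor: 7^(-17) ≡ 189 (mod 263).
Scan 240·189^i mod 263 for i = 0, 1, …:
  i=0: 240   i=1: 124   i=2: 29   i=3: 221
  i=4: 215   i=5: 133   i=6: 152   i=7: 61
  i=8: 220   i=9: 26     …   i=14: 227
  i=15: 34
Match at i=15, j=4: x = 15·17 + 4 = 259.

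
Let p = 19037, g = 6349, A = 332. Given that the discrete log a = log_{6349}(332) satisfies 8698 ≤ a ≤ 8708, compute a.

8702

Compute 6349^8698 mod 19037 = 3970, then multiply by 6349 repeatedly:
  6349^8698=3970  6349^8699=542  6349^8700=14498  6349^8701=3907  6349^8702=332
Found 332 at exponent 8702.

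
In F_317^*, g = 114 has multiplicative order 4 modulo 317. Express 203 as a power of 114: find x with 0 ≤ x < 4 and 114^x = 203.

Successive powers of 114 modulo 317:
  114^0=1  114^1=114  114^2=316  114^3=203
So 114^3 ≡ 203 (mod 317), giving x = 3.

3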